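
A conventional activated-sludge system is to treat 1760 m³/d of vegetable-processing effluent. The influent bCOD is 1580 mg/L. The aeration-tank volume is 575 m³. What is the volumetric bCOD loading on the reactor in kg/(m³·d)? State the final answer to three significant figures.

L_v ≈ 4.84 kg bCOD/(m³·d)

Volumetric loading L_v = Q·S₀ / V = 1760 × 1580 g/m³ / 575.0 m³ = 4836 g/(m³·d) = 4.836 kg bCOD/(m³·d).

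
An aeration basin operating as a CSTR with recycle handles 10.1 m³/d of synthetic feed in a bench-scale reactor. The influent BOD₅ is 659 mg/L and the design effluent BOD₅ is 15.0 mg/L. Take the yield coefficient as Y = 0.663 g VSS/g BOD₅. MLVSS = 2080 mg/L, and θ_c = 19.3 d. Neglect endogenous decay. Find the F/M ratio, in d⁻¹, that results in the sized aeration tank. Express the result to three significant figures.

With k_d = 0 the design equation reduces to V = Y Q (S₀−S) θ_c / X = 0.663 × 10.1 × (659 − 15.0) × 19.3 / 2080 = 40.01 m³.
Food-to-microorganism ratio F/M = Q S₀ / (V X) = 10.1 × 659 / (40.01 × 2080) = 0.07997 d⁻¹.

F/M ≈ 0.0800 d⁻¹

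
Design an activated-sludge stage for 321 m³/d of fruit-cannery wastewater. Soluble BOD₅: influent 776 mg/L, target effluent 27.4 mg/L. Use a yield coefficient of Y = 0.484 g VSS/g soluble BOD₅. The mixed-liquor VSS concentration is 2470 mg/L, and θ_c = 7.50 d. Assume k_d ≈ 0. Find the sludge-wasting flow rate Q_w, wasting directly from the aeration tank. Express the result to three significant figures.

Q_w ≈ 47.1 m³/d

With k_d = 0 the design equation reduces to V = Y Q (S₀−S) θ_c / X = 0.484 × 321 × (776 − 27.4) × 7.50 / 2470 = 353.2 m³.
With mixed-liquor wasting, θ_c = V/Q_w, so Q_w = V/θ_c = 353.2/7.50 = 47.09 m³/d.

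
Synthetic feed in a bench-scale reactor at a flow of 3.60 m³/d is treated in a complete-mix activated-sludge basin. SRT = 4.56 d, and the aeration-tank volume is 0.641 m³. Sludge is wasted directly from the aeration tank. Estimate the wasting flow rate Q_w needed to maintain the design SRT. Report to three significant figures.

Q_w ≈ 0.141 m³/d

With mixed-liquor wasting, θ_c = V/Q_w, so Q_w = V/θ_c = 0.6410/4.56 = 0.1406 m³/d.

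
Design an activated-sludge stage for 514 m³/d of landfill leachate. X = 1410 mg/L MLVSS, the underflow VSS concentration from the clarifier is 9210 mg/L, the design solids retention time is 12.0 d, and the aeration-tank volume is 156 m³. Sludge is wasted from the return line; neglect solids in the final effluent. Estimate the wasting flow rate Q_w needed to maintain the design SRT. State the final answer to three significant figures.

θ_c = V·X/(Q_w·X_r) when wasting from the recycle, so Q_w = V·X/(θ_c·X_r) = 156.0 × 1410 / (12.0 × 9210) = 1.990 m³/d.

Q_w ≈ 1.99 m³/d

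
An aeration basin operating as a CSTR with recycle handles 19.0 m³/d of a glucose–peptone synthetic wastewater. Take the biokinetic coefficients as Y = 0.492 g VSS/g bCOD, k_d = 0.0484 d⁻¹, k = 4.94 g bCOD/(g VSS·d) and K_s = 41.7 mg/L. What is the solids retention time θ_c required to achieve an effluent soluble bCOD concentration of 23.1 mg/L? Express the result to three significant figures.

At the target effluent, Y k S/(K_s+S) = 0.492×4.94×23.1/64.80 = 0.8664 d⁻¹.
θ_c = 1/(μ − k_d) = 1/(0.8664 − 0.0484) = 1/0.8180 = 1.222 d.

θ_c ≈ 1.22 d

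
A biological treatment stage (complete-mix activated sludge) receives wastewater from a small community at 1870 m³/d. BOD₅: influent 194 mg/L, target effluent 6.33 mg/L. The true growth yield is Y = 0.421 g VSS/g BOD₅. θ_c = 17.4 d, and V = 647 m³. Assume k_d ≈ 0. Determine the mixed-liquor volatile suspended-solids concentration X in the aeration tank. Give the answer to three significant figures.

X ≈ 3970 mg/L

X = Y·Q·ΔS·θ_c / V = 0.421 × 1870 × (194 − 6.33) × 17.4 / 647 = 3973 mg/L.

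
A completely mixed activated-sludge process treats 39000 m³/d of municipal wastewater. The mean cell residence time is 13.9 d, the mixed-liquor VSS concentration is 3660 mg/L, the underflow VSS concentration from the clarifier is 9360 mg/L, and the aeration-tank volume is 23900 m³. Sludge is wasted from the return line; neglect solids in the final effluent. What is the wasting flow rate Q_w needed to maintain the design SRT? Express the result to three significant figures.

θ_c = V·X/(Q_w·X_r) when wasting from the recycle, so Q_w = V·X/(θ_c·X_r) = 23900 × 3660 / (13.9 × 9360) = 672.3 m³/d.

Q_w ≈ 672 m³/d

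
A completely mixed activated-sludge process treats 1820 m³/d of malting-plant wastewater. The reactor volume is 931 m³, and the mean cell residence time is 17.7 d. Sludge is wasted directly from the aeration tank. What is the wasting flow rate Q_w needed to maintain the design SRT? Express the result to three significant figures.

Q_w ≈ 52.6 m³/d

With mixed-liquor wasting, θ_c = V/Q_w, so Q_w = V/θ_c = 931.0/17.7 = 52.60 m³/d.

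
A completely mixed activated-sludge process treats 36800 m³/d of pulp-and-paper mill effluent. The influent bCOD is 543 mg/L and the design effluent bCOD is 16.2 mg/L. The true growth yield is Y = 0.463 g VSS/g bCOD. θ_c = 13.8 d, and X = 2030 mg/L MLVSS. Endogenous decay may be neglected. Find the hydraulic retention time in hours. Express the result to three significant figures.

With k_d = 0 the design equation reduces to V = Y Q (S₀−S) θ_c / X = 0.463 × 36800 × (543 − 16.2) × 13.8 / 2030 = 61018 m³.
HRT = V/Q = 61018 m³ / 36800 m³·d⁻¹ = 1.658 d × 24 = 39.79 h.

τ ≈ 39.8 h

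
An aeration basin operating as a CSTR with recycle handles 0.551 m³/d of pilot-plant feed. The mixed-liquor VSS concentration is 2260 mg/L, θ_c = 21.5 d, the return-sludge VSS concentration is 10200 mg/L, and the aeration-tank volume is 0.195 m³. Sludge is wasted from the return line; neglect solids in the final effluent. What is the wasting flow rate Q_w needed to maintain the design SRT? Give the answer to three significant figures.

Q_w ≈ 0.00201 m³/d

Wasting from the return line (neglecting effluent solids): Q_w = V·X / (θ_c·X_r) = 0.1950 × 2260 / (21.5 × 10200) = 0.002010 m³/d.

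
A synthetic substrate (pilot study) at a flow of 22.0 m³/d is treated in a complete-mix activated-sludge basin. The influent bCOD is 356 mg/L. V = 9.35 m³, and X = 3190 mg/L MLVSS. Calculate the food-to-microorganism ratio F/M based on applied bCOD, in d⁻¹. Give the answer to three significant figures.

Food-to-microorganism ratio F/M = Q S₀ / (V X) = 22.0 × 356 / (9.350 × 3190) = 0.2626 d⁻¹.

F/M ≈ 0.263 d⁻¹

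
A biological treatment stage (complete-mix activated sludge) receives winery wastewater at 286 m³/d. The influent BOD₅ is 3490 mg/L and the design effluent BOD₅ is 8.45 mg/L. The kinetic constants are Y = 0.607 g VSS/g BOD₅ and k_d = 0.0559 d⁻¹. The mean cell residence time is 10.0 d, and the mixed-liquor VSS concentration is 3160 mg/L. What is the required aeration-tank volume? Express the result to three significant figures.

From the SRT design equation V = Y Q (S₀−S) θ_c / [X (1 + k_d θ_c)] = 0.607 × 286 × (3490 − 8.45) × 10.0 / [3160 × (1 + 0.0559 × 10.0)] = 6.04×10^6 / 4926 = 1227 m³.

V ≈ 1230 m³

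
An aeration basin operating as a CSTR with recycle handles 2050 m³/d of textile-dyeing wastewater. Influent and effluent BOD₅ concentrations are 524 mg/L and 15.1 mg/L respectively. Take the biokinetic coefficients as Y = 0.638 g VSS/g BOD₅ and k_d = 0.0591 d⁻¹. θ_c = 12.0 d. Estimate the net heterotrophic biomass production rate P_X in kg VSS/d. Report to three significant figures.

Observed yield with endogenous decay: Y_obs = Y / (1 + k_d·θ_c) = 0.638 / (1 + 0.0591 × 12.0) = 0.638 / 1.709 = 0.3733 g VSS/g BOD₅.
Substrate removed = Q·(S₀ − S) = 2050 m³/d × (524 − 15.1) g/m³ = 1.04×10^6 g/d = 1043 kg/d.
Biomass produced: P_X = Y_obs·Q·ΔS = 0.3733 × 1043 ≈ 389.4 kg VSS/d.

P_X ≈ 389 kg VSS/d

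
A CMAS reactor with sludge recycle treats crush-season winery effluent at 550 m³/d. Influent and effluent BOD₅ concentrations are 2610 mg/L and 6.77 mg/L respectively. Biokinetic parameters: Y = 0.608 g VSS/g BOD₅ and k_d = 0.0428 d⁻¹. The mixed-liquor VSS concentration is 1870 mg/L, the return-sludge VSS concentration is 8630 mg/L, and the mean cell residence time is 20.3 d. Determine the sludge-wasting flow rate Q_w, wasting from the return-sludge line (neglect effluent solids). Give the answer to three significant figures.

Rearranging the biomass balance for a CMAS with decay, V = Y·Q·ΔS·θ_c / [X·(1+k_d θ_c)] = 0.608 × 550 × (2610 − 6.77) × 20.3 / [1870 × (1 + 0.0428 × 20.3)] = 1.77×10^7 / 3495 = 5057 m³.
Q_w = (V·X)/(θ_c X_r) = 5057 × 1870 / (20.3 × 8630) = 53.98 m³/d.

Q_w ≈ 54.0 m³/d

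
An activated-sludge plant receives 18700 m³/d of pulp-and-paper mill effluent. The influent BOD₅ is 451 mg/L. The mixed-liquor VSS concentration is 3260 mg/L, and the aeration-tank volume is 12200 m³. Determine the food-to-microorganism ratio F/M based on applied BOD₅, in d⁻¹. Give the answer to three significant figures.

F/M ≈ 0.212 d⁻¹

Food-to-microorganism ratio F/M = Q S₀ / (V X) = 18700 × 451 / (12200 × 3260) = 0.2121 d⁻¹.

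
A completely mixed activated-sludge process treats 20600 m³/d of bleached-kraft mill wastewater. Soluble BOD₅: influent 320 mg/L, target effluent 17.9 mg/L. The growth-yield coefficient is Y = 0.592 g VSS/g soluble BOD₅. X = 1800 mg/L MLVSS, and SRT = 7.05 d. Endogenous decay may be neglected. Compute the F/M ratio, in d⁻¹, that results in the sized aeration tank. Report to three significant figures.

Biomass mass balance (decay neglected): V·X = Y·Q·(S₀ − S)·θ_c, so V = 0.592 × 20600 × (320 − 17.9) × 7.05 / 1800 = 14430 m³.
Food-to-microorganism ratio F/M = Q S₀ / (V X) = 20600 × 320 / (14430 × 1800) = 0.2538 d⁻¹.

F/M ≈ 0.254 d⁻¹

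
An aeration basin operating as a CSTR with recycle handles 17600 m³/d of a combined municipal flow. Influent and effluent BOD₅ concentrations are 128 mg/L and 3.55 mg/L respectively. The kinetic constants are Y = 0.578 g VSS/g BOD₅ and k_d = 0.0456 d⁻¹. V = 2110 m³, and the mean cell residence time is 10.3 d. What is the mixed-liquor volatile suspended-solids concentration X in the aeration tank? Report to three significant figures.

Solving the biomass balance for X: X = Y Q (S₀−S) θ_c / [V (1+k_d θ_c)] = 0.578 × 17600 × (128 − 3.55) × 10.3 / [2110 × (1 + 0.0456 × 10.3)] = 4205 mg/L.

X ≈ 4210 mg/L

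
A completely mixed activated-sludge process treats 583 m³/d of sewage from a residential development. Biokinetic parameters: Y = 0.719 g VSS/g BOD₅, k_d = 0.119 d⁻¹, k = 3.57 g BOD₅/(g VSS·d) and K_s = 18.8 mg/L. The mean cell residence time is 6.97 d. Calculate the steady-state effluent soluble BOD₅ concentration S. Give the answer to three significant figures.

Effluent substrate depends only on kinetics and SRT: S = K_s(1 + k_d θ_c) / [θ_c(Yk − k_d) − 1] = 18.8 × (1 + 0.119 × 6.97) / [6.97 × (0.719 × 3.57 − 0.119) − 1] = 34.39 / 16.06 = 2.141 mg/L.

S ≈ 2.14 mg/L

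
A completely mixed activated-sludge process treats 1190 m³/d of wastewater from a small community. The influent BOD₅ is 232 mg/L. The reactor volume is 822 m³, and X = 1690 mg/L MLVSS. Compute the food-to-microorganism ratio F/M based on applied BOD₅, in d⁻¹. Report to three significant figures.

F/M ≈ 0.199 d⁻¹

F/M = Q·S₀ / (V·X) = 1190 × 232 / (822.0 × 1690) = 0.1987 g BOD₅·(g VSS·d)⁻¹.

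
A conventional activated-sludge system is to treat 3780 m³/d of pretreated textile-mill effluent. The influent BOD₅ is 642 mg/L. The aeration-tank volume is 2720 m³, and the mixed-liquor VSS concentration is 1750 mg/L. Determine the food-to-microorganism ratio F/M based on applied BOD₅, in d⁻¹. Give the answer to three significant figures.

F/M ≈ 0.510 d⁻¹

F/M = Q·S₀ / (V·X) = 3780 × 642 / (2720 × 1750) = 0.5098 g BOD₅·(g VSS·d)⁻¹.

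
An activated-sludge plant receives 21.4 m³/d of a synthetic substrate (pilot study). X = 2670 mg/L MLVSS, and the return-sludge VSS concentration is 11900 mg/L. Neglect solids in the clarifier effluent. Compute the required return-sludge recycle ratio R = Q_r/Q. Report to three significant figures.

R = Q_r/Q = X/(X_r − X) = 2670 / (11900 − 2670) = 0.2893.

R ≈ 0.289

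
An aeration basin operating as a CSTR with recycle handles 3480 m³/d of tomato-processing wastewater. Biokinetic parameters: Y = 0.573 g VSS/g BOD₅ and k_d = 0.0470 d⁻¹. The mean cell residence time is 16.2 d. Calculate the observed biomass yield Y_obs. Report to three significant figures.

Y_obs ≈ 0.325 g VSS/g BOD₅

Y_obs = Y / (1 + k_d θ_c) = 0.573 / (1 + 0.0470 × 16.2) = 0.573 / 1.761 = 0.3253.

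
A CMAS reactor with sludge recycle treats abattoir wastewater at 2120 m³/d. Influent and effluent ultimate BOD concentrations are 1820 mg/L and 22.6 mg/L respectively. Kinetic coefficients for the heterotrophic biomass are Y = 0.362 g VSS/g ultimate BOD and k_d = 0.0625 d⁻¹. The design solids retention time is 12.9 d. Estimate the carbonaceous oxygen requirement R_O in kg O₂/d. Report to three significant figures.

R_O ≈ 2730 kg O₂/d

The observed yield is Y_obs = Y/(1 + k_d·θ_c) = 0.362 / (1 + 0.0625 × 12.9) = 0.362 / 1.806 = 0.2004 g VSS per g ultimate BOD removed.
Substrate removed = Q·(S₀ − S) = 2120 m³/d × (1820 − 22.6) g/m³ = 3.81×10^6 g/d = 3810 kg/d.
Net sludge production P_X = 0.2004 × 3810 = 763.7 kg VSS/d.
R_O = Q·ΔS − 1.42 P_X = 3810 − 1084 = 2726 kg O₂/d.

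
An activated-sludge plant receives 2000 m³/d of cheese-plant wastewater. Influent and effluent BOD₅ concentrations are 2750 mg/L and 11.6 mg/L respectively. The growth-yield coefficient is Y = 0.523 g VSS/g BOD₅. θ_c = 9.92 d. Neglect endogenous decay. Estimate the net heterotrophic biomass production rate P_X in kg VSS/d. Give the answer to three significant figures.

P_X ≈ 2860 kg VSS/d

With endogenous decay neglected, the observed yield equals the true yield: Y_obs = Y = 0.523 g VSS/g BOD₅.
Mass of BOD₅ removed per day: Q(S₀ − S) = 2000 × 2738 g/m³ = 5477 kg/d.
Biomass produced: P_X = Y_obs·Q·ΔS = 0.5230 × 5477 ≈ 2864 kg VSS/d.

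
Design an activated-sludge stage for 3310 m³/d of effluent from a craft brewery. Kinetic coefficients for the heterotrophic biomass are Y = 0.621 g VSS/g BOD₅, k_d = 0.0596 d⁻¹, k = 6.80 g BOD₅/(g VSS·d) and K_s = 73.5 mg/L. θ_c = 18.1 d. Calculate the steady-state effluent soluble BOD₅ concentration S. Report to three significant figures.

Effluent substrate depends only on kinetics and SRT: S = K_s(1 + k_d θ_c) / [θ_c(Yk − k_d) − 1] = 73.5 × (1 + 0.0596 × 18.1) / [18.1 × (0.621 × 6.80 − 0.0596) − 1] = 152.8 / 74.35 = 2.055 mg/L.

S ≈ 2.05 mg/L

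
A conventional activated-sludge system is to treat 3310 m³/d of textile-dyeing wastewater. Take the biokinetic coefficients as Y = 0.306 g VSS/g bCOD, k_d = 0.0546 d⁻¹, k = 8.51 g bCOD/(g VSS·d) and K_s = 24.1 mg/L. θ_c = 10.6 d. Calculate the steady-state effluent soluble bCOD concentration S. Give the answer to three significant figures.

For a completely mixed reactor with recycle the Lawrence–McCarty relation gives S = K_s·(1 + k_d·θ_c) / [θ_c·(Y·k − k_d) − 1] = 24.1 × (1 + 0.0546 × 10.6) / [10.6 × (0.306 × 8.51 − 0.0546) − 1] = 38.05 / 26.02 = 1.462 mg/L.

S ≈ 1.46 mg/L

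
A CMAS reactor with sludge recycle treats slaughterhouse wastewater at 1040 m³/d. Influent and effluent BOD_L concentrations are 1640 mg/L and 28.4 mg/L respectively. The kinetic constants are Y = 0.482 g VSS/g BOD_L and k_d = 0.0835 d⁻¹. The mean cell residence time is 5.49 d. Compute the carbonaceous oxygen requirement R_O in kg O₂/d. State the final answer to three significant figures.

R_O ≈ 889 kg O₂/d

The observed yield is Y_obs = Y/(1 + k_d·θ_c) = 0.482 / (1 + 0.0835 × 5.49) = 0.482 / 1.458 = 0.3305 g VSS per g BOD_L removed.
Mass of BOD_L removed per day: Q(S₀ − S) = 1040 × 1612 g/m³ = 1676 kg/d.
P_X = Y_obs·Q·(S₀ − S) = 0.3305 × 1676 = 553.9 kg VSS/d.
Carbonaceous O₂ demand = substrate oxidised − cell-mass equivalent = 1676 − 1.42 × 553.9 = 889.5 kg O₂/d.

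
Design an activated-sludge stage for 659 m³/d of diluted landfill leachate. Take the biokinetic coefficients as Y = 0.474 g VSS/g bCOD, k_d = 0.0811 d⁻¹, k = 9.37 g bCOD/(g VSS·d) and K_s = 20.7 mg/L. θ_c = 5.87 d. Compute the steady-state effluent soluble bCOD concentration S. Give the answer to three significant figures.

S ≈ 1.24 mg/L

Effluent substrate depends only on kinetics and SRT: S = K_s(1 + k_d θ_c) / [θ_c(Yk − k_d) − 1] = 20.7 × (1 + 0.0811 × 5.87) / [5.87 × (0.474 × 9.37 − 0.0811) − 1] = 30.55 / 24.59 = 1.242 mg/L.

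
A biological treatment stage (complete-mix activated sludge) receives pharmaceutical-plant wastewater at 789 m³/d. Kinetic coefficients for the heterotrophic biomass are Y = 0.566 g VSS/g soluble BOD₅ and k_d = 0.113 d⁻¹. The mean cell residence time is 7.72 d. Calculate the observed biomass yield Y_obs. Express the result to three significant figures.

Observed yield with endogenous decay: Y_obs = Y / (1 + k_d·θ_c) = 0.566 / (1 + 0.113 × 7.72) = 0.566 / 1.872 = 0.3023 g VSS/g soluble BOD₅.

Y_obs ≈ 0.302 g VSS/g soluble BOD₅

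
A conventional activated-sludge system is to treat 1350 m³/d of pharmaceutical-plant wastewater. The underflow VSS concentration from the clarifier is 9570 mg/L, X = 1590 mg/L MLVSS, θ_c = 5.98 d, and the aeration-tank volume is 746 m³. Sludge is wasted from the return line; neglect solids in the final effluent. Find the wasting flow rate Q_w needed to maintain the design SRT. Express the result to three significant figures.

Wasting from the return line (neglecting effluent solids): Q_w = V·X / (θ_c·X_r) = 746.0 × 1590 / (5.98 × 9570) = 20.73 m³/d.

Q_w ≈ 20.7 m³/d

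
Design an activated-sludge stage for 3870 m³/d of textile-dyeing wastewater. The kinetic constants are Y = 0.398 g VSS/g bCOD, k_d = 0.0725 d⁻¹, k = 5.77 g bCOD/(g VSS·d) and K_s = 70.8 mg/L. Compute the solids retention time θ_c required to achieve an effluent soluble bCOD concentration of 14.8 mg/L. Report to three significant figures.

θ_c ≈ 3.08 d

Specific growth rate at S = 14.8 mg/L: μ = YkS/(K_s+S) = 0.398·5.77·14.8/(70.8+14.8) = 0.3971 d⁻¹.
1/θ_c = 0.3971 − 0.0725 = 0.3246 d⁻¹, so θ_c = 3.081 d.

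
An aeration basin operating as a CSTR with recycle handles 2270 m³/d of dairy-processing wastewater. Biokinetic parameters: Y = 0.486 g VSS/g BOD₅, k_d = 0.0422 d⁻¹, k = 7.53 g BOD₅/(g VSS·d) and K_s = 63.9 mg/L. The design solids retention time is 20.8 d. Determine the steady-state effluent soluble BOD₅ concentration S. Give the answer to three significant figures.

Effluent substrate depends only on kinetics and SRT: S = K_s(1 + k_d θ_c) / [θ_c(Yk − k_d) − 1] = 63.9 × (1 + 0.0422 × 20.8) / [20.8 × (0.486 × 7.53 − 0.0422) − 1] = 120.0 / 74.24 = 1.616 mg/L.

S ≈ 1.62 mg/L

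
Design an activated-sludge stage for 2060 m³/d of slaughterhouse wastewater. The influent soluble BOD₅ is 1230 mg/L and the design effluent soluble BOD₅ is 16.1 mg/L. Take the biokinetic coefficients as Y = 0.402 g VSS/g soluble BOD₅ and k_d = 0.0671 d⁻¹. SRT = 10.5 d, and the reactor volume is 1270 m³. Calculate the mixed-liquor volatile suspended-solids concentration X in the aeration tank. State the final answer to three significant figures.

X ≈ 4880 mg/L

Solving the biomass balance for X: X = Y Q (S₀−S) θ_c / [V (1+k_d θ_c)] = 0.402 × 2060 × (1230 − 16.1) × 10.5 / [1270 × (1 + 0.0671 × 10.5)] = 4876 mg/L.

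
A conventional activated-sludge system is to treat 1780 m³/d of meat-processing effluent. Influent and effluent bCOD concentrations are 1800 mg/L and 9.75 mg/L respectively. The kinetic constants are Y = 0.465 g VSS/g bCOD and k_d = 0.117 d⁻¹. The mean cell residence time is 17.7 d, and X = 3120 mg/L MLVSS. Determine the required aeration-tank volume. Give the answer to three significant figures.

V ≈ 2740 m³

Rearranging the biomass balance for a CMAS with decay, V = Y·Q·ΔS·θ_c / [X·(1+k_d θ_c)] = 0.465 × 1780 × (1800 − 9.75) × 17.7 / [3120 × (1 + 0.117 × 17.7)] = 2.62×10^7 / 9581 = 2737 m³.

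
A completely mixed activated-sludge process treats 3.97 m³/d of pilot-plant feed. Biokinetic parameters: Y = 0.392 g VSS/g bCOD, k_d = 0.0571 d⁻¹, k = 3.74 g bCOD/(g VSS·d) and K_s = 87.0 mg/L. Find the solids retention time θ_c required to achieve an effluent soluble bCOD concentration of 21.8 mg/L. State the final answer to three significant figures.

θ_c ≈ 4.23 d

At the target effluent, Y k S/(K_s+S) = 0.392×3.74×21.8/108.8 = 0.2938 d⁻¹.
1/θ_c = 0.2938 − 0.0571 = 0.2367 d⁻¹, so θ_c = 4.226 d.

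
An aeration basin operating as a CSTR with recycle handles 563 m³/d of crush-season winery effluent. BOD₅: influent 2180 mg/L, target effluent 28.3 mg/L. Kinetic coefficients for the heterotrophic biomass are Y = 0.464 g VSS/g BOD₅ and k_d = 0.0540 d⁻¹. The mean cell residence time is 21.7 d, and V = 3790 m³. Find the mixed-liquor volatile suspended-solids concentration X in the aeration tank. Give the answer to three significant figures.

X = Y·Q·ΔS·θ_c / [V·(1 + k_d θ_c)] = 0.464 × 563 × (2180 − 28.3) × 21.7 / [3790 × (1 + 0.0540 × 21.7)] = 1482 mg/L.

X ≈ 1480 mg/L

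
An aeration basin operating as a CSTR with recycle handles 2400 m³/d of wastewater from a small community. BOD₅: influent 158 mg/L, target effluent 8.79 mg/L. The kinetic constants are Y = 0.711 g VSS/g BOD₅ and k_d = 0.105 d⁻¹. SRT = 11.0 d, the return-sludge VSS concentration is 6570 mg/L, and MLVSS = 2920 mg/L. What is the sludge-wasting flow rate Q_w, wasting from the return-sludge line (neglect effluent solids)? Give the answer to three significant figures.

Q_w ≈ 18.0 m³/d

Steady-state biomass mass balance: V·X·(1 + k_d·θ_c) = Y·Q·(S₀ − S)·θ_c, so V = 0.711 × 2400 × (158 − 8.79) × 11.0 / [2920 × (1 + 0.105 × 11.0)] = 2.8×10^6 / 6293 = 445.1 m³.
Q_w = (V·X)/(θ_c X_r) = 445.1 × 2920 / (11.0 × 6570) = 17.98 m³/d.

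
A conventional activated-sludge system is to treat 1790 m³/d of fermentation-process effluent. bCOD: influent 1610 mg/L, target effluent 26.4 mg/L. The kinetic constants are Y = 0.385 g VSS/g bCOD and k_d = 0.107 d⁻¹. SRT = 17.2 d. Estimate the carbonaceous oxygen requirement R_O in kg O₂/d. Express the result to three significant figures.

R_O ≈ 2290 kg O₂/d

Y_obs = Y / (1 + k_d θ_c) = 0.385 / (1 + 0.107 × 17.2) = 0.385 / 2.840 = 0.1355.
Q·(S₀ − S) = 1790 × (1610 − 26.4) × 10⁻³ = 2835 kg/d removed.
Biomass synthesised: P_X = Y_obs × 2835 = 384.2 kg VSS/d.
Carbonaceous O₂ demand = substrate oxidised − cell-mass equivalent = 2835 − 1.42 × 384.2 = 2289 kg O₂/d.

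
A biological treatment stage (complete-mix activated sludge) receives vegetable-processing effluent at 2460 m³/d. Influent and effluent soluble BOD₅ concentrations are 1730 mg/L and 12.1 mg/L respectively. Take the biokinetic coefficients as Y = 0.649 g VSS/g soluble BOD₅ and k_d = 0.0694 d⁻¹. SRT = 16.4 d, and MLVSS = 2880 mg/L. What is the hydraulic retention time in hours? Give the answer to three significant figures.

From the SRT design equation V = Y Q (S₀−S) θ_c / [X (1 + k_d θ_c)] = 0.649 × 2460 × (1730 − 12.1) × 16.4 / [2880 × (1 + 0.0694 × 16.4)] = 4.5×10^7 / 6158 = 7304 m³.
HRT = V/Q = 7304 m³ / 2460 m³·d⁻¹ = 2.969 d × 24 = 71.26 h.

τ ≈ 71.3 h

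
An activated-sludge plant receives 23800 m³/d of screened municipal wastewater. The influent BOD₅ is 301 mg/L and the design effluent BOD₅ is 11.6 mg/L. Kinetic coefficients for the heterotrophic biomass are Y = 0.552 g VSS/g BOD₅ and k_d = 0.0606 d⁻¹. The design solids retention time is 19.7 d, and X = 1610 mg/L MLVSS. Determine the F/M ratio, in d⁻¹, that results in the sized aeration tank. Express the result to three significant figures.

From the SRT design equation V = Y Q (S₀−S) θ_c / [X (1 + k_d θ_c)] = 0.552 × 23800 × (301 − 11.6) × 19.7 / [1610 × (1 + 0.0606 × 19.7)] = 7.49×10^7 / 3532 = 21206 m³.
Food-to-microorganism ratio F/M = Q S₀ / (V X) = 23800 × 301 / (21206 × 1610) = 0.2098 d⁻¹.

F/M ≈ 0.210 d⁻¹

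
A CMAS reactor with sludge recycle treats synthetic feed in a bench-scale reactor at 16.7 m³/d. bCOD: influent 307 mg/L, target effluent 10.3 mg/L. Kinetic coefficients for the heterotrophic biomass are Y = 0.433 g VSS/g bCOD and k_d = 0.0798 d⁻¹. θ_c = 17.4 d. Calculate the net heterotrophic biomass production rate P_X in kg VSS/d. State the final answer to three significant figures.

P_X ≈ 0.898 kg VSS/d

The observed yield is Y_obs = Y/(1 + k_d·θ_c) = 0.433 / (1 + 0.0798 × 17.4) = 0.433 / 2.389 = 0.1813 g VSS per g bCOD removed.
ΔS = 307 − 10.3 = 296.7 mg/L, so the substrate removal rate is 16.7 × 296.7/1000 = 4.955 kg bCOD/d.
P_X = Y_obs · Q(S₀ − S) = 0.1813 × 4.955 = 0.8982 kg VSS/d.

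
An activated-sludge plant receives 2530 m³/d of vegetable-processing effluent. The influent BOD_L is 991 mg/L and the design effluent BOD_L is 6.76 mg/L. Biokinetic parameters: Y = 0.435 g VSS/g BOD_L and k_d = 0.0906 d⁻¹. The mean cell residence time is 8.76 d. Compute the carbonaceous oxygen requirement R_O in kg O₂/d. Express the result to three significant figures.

R_O ≈ 1630 kg O₂/d

Y_obs = Y / (1 + k_d θ_c) = 0.435 / (1 + 0.0906 × 8.76) = 0.435 / 1.794 = 0.2425.
Substrate removed = Q·(S₀ − S) = 2530 m³/d × (991 − 6.76) g/m³ = 2.49×10^6 g/d = 2490 kg/d.
Biomass synthesised: P_X = Y_obs × 2490 = 603.9 kg VSS/d.
R_O = Q·ΔS − 1.42 P_X = 2490 − 857.6 = 1633 kg O₂/d.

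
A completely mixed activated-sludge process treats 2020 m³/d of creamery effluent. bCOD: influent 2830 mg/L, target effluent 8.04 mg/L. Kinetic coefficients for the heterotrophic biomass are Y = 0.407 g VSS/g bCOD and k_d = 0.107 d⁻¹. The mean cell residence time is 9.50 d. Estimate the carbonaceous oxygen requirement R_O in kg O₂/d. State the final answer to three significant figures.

The observed yield is Y_obs = Y/(1 + k_d·θ_c) = 0.407 / (1 + 0.107 × 9.50) = 0.407 / 2.016 = 0.2018 g VSS per g bCOD removed.
Mass of bCOD removed per day: Q(S₀ − S) = 2020 × 2822 g/m³ = 5700 kg/d.
P_X = Y_obs·Q·(S₀ − S) = 0.2018 × 5700 = 1151 kg VSS/d.
Carbonaceous O₂ demand = substrate oxidised − cell-mass equivalent = 5700 − 1.42 × 1151 = 4067 kg O₂/d.

R_O ≈ 4070 kg O₂/d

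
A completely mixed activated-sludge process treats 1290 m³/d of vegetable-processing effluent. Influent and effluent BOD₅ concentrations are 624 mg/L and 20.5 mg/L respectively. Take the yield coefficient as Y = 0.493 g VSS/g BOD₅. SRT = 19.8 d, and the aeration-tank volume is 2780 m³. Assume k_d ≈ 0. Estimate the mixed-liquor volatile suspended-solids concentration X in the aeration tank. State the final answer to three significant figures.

X = Y·Q·ΔS·θ_c / V = 0.493 × 1290 × (624 − 20.5) × 19.8 / 2780 = 2734 mg/L.

X ≈ 2730 mg/L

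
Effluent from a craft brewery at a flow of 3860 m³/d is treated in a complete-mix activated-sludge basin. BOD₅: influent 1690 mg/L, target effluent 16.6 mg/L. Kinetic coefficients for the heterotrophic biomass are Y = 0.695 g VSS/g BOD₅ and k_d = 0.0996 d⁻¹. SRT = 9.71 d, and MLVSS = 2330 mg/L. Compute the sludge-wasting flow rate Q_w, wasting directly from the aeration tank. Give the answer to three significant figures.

From the SRT design equation V = Y Q (S₀−S) θ_c / [X (1 + k_d θ_c)] = 0.695 × 3860 × (1690 − 16.6) × 9.71 / [2330 × (1 + 0.0996 × 9.71)] = 4.36×10^7 / 4583 = 9511 m³.
For wasting at MLVSS concentration, Q_w = V/θ_c = 9511/9.71 = 979.5 m³/d.

Q_w ≈ 979 m³/d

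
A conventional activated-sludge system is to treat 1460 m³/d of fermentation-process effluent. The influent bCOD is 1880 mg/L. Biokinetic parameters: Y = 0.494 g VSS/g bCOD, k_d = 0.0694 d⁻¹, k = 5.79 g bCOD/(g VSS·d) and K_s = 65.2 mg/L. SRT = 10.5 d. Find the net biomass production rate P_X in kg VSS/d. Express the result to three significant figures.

From the Monod/SRT balance for a CMAS, S = K_s·(1+k_d θ_c)/[θ_c·(Y k − k_d) − 1] = 65.2 × (1 + 0.0694 × 10.5) / [10.5 × (0.494 × 5.79 − 0.0694) − 1] = 112.7 / 28.30 = 3.982 mg/L.
Observed yield with endogenous decay: Y_obs = Y / (1 + k_d·θ_c) = 0.494 / (1 + 0.0694 × 10.5) = 0.494 / 1.729 = 0.2858 g VSS/g bCOD.
ΔS = 1880 − 3.98 = 1876 mg/L, so the substrate removal rate is 1460 × 1876/1000 = 2739 kg bCOD/d.
Net biomass production P_X = Y_obs × Q·(S₀ − S) = 0.2858 × 2739 = 782.7 kg VSS/d.

P_X ≈ 783 kg VSS/d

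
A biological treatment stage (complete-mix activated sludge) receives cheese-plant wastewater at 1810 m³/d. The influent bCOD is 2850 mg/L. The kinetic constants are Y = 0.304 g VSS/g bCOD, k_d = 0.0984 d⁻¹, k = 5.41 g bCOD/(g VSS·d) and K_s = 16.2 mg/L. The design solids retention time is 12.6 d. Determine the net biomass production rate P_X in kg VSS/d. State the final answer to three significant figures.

From the Monod/SRT balance for a CMAS, S = K_s·(1+k_d θ_c)/[θ_c·(Y k − k_d) − 1] = 16.2 × (1 + 0.0984 × 12.6) / [12.6 × (0.304 × 5.41 − 0.0984) − 1] = 36.29 / 18.48 = 1.963 mg/L.
Y_obs = Y / (1 + k_d θ_c) = 0.304 / (1 + 0.0984 × 12.6) = 0.304 / 2.240 = 0.1357.
Mass of bCOD removed per day: Q(S₀ − S) = 1810 × 2848 g/m³ = 5155 kg/d.
Biomass produced: P_X = Y_obs·Q·ΔS = 0.1357 × 5155 ≈ 699.7 kg VSS/d.

P_X ≈ 700 kg VSS/d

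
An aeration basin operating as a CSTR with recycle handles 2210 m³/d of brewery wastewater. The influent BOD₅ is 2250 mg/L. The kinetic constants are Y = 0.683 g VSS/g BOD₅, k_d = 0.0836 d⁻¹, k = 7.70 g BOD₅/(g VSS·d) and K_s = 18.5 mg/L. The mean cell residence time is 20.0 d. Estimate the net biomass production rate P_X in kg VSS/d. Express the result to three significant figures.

Effluent substrate depends only on kinetics and SRT: S = K_s(1 + k_d θ_c) / [θ_c(Yk − k_d) − 1] = 18.5 × (1 + 0.0836 × 20.0) / [20.0 × (0.683 × 7.70 − 0.0836) − 1] = 49.43 / 102.5 = 0.4822 mg/L.
Y_obs = Y / (1 + k_d θ_c) = 0.683 / (1 + 0.0836 × 20.0) = 0.683 / 2.672 = 0.2556.
ΔS = 2250 − 0.482 = 2250 mg/L, so the substrate removal rate is 2210 × 2250/1000 = 4971 kg BOD₅/d.
P_X = Y_obs · Q(S₀ − S) = 0.2556 × 4971 = 1271 kg VSS/d.

P_X ≈ 1270 kg VSS/d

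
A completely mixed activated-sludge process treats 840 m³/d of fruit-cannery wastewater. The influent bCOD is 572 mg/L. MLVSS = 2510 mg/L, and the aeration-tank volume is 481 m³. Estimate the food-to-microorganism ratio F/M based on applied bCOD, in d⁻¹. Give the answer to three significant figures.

F/M ≈ 0.398 d⁻¹

F/M = Q·S₀ / (V·X) = 840 × 572 / (481.0 × 2510) = 0.3980 g bCOD·(g VSS·d)⁻¹.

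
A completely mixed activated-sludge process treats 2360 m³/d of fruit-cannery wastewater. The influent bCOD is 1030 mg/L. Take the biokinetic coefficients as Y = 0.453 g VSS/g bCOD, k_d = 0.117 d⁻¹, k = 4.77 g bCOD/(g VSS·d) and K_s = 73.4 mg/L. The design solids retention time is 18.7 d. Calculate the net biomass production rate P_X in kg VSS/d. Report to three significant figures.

Effluent substrate depends only on kinetics and SRT: S = K_s(1 + k_d θ_c) / [θ_c(Yk − k_d) − 1] = 73.4 × (1 + 0.117 × 18.7) / [18.7 × (0.453 × 4.77 − 0.117) − 1] = 234.0 / 37.22 = 6.287 mg/L.
Y_obs = Y / (1 + k_d θ_c) = 0.453 / (1 + 0.117 × 18.7) = 0.453 / 3.188 = 0.1421.
ΔS = 1030 − 6.29 = 1024 mg/L, so the substrate removal rate is 2360 × 1024/1000 = 2416 kg bCOD/d.
P_X = Y_obs · Q(S₀ − S) = 0.1421 × 2416 = 343.3 kg VSS/d.

P_X ≈ 343 kg VSS/d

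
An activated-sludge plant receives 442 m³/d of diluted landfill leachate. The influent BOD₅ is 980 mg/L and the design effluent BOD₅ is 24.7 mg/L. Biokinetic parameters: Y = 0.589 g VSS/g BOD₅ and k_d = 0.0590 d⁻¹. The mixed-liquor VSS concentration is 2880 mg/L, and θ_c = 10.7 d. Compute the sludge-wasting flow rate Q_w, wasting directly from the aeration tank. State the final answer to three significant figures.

Steady-state biomass mass balance: V·X·(1 + k_d·θ_c) = Y·Q·(S₀ − S)·θ_c, so V = 0.589 × 442 × (980 − 24.7) × 10.7 / [2880 × (1 + 0.0590 × 10.7)] = 2.66×10^6 / 4698 = 566.4 m³.
Wasting from the aeration tank: Q_w = V / θ_c = 566.4 / 10.7 = 52.94 m³/d.

Q_w ≈ 52.9 m³/d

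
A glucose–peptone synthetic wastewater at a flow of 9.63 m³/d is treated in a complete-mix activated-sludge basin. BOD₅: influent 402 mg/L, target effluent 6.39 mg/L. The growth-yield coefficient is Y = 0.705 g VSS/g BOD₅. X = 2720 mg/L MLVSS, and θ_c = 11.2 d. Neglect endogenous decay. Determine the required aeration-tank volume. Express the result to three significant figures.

V ≈ 11.1 m³

With k_d = 0 the design equation reduces to V = Y Q (S₀−S) θ_c / X = 0.705 × 9.63 × (402 − 6.39) × 11.2 / 2720 = 11.06 m³.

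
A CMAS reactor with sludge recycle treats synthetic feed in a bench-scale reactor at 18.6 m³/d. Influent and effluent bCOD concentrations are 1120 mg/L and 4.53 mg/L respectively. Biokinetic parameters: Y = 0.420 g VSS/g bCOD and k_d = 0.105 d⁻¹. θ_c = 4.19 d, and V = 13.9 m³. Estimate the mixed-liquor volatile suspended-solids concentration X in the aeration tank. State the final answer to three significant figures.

X = Y·Q·ΔS·θ_c / [V·(1 + k_d θ_c)] = 0.420 × 18.6 × (1120 − 4.53) × 4.19 / [13.9 × (1 + 0.105 × 4.19)] = 1824 mg/L.

X ≈ 1820 mg/L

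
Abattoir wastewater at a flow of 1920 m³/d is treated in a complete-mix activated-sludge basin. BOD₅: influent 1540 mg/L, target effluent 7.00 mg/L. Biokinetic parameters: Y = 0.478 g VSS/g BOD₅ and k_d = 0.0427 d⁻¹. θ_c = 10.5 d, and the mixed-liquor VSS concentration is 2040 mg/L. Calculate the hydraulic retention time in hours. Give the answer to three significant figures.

τ ≈ 62.5 h

From the SRT design equation V = Y Q (S₀−S) θ_c / [X (1 + k_d θ_c)] = 0.478 × 1920 × (1540 − 7.00) × 10.5 / [2040 × (1 + 0.0427 × 10.5)] = 1.48×10^7 / 2955 = 5000 m³.
Hydraulic retention time τ = V/Q = 5000 / 1920 = 2.604 d = 62.50 h.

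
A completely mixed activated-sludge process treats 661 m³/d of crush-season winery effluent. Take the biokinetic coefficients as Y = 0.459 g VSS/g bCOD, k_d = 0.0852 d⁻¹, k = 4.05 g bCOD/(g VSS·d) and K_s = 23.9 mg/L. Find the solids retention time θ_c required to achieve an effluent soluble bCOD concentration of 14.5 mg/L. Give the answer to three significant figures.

At the target effluent, Y k S/(K_s+S) = 0.459×4.05×14.5/38.40 = 0.7019 d⁻¹.
1/θ_c = 0.7019 − 0.0852 = 0.6167 d⁻¹, so θ_c = 1.621 d.

θ_c ≈ 1.62 d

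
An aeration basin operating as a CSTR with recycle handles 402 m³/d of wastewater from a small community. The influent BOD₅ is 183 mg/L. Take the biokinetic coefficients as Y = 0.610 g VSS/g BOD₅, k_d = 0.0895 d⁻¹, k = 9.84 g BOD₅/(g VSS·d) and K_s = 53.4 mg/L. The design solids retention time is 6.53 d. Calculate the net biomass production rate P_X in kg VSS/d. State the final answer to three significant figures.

For a completely mixed reactor with recycle the Lawrence–McCarty relation gives S = K_s·(1 + k_d·θ_c) / [θ_c·(Y·k − k_d) − 1] = 53.4 × (1 + 0.0895 × 6.53) / [6.53 × (0.610 × 9.84 − 0.0895) − 1] = 84.61 / 37.61 = 2.250 mg/L.
Observed yield with endogenous decay: Y_obs = Y / (1 + k_d·θ_c) = 0.610 / (1 + 0.0895 × 6.53) = 0.610 / 1.584 = 0.3850 g VSS/g BOD₅.
Q·(S₀ − S) = 402 × (183 − 2.25) × 10⁻³ = 72.66 kg/d removed.
Net biomass production P_X = Y_obs × Q·(S₀ − S) = 0.3850 × 72.66 = 27.97 kg VSS/d.

P_X ≈ 28.0 kg VSS/d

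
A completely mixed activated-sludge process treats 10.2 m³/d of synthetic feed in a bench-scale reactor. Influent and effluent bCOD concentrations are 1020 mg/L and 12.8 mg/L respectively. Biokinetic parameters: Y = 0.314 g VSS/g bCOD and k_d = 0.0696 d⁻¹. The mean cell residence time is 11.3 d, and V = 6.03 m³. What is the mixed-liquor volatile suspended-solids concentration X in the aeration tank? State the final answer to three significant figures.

From V·X·(1 + k_d·θ_c) = Y·Q·(S₀ − S)·θ_c: X = 0.314 × 10.2 × (1020 − 12.8) × 11.3 / [6.03 × (1 + 0.0696 × 11.3)] = 3384 mg/L.

X ≈ 3380 mg/L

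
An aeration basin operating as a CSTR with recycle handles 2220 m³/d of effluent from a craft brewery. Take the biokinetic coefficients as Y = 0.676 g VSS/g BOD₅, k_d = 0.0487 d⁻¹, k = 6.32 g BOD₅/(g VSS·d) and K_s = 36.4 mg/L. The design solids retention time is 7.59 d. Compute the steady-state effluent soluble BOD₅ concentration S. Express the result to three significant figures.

Effluent substrate depends only on kinetics and SRT: S = K_s(1 + k_d θ_c) / [θ_c(Yk − k_d) − 1] = 36.4 × (1 + 0.0487 × 7.59) / [7.59 × (0.676 × 6.32 − 0.0487) − 1] = 49.85 / 31.06 = 1.605 mg/L.

S ≈ 1.61 mg/L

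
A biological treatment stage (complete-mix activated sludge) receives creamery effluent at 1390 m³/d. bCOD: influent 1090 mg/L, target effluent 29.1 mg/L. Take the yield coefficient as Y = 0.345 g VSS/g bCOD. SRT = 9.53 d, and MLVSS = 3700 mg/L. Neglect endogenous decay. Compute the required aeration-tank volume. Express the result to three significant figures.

V·X = Y·Q·ΔS·θ_c gives V = 0.345 × 1390 × (1090 − 29.1) × 9.53 / 3700 = 1310 m³.

V ≈ 1310 m³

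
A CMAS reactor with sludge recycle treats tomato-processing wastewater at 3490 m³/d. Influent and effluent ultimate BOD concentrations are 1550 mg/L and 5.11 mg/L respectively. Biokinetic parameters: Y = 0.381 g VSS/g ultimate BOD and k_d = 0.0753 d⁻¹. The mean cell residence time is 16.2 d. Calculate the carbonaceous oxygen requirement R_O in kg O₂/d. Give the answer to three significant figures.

The observed yield is Y_obs = Y/(1 + k_d·θ_c) = 0.381 / (1 + 0.0753 × 16.2) = 0.381 / 2.220 = 0.1716 g VSS per g ultimate BOD removed.
Mass of ultimate BOD removed per day: Q(S₀ − S) = 3490 × 1545 g/m³ = 5392 kg/d.
P_X = Y_obs·Q·(S₀ − S) = 0.1716 × 5392 = 925.4 kg VSS/d.
R_O = Q·(S₀ − S) − 1.42·P_X = 5392 − 1.42 × 925.4 = 4078 kg O₂/d.

R_O ≈ 4080 kg O₂/d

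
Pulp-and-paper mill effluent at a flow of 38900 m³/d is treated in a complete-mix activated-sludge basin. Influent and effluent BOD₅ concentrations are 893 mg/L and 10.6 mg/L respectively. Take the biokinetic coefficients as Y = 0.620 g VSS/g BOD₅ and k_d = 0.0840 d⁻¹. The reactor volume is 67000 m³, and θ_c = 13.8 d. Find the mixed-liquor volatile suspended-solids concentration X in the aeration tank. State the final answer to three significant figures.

X = Y·Q·ΔS·θ_c / [V·(1 + k_d θ_c)] = 0.620 × 38900 × (893 − 10.6) × 13.8 / [67000 × (1 + 0.0840 × 13.8)] = 2030 mg/L.

X ≈ 2030 mg/L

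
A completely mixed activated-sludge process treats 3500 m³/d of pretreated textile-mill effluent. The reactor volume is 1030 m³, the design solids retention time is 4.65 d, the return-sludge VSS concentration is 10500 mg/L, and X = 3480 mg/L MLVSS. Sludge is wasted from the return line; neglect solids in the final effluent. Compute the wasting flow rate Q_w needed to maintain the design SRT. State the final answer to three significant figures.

Q_w ≈ 73.4 m³/d

Wasting from the return line (neglecting effluent solids): Q_w = V·X / (θ_c·X_r) = 1030 × 3480 / (4.65 × 10500) = 73.41 m³/d.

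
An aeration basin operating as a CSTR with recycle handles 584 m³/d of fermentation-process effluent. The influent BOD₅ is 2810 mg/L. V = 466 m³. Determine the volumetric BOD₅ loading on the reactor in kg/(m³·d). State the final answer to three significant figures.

Volumetric loading L_v = Q·S₀ / V = 584 × 2810 g/m³ / 466.0 m³ = 3522 g/(m³·d) = 3.522 kg BOD₅/(m³·d).

L_v ≈ 3.52 kg BOD₅/(m³·d)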